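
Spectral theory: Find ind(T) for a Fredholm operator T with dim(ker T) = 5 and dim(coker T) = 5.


The Fredholm index is defined as ind(T) = dim(ker T) - dim(coker T)
= 5 - 5
= 0

0


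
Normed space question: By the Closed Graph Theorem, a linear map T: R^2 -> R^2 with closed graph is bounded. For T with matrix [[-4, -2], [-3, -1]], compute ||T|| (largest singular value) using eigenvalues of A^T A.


A^T A = [[25, 11], [11, 5]]
trace(A^T A) = 30, det(A^T A) = 4
discriminant = 30^2 - 4*4 = 884
Largest eigenvalue of A^T A = (trace + sqrt(disc))/2 = 29.8661
||T|| = sqrt(29.8661) = 5.4650

5.4650


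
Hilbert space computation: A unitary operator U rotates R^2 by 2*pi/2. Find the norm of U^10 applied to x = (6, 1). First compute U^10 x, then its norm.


U is a rotation by theta = 2*pi/2
U^10 = rotation by 10*theta = 20*pi/2 = 0*pi/2 (mod 2*pi)
cos(0*pi/2) = 1.0000, sin(0*pi/2) = 0.0000
U^10 x = (1.0000 * 6 - 0.0000 * 1, 0.0000 * 6 + 1.0000 * 1)
= (6.0000, 1.0000)
||U^10 x|| = sqrt(6.0000^2 + 1.0000^2) = sqrt(37.0000) = 6.0828

6.0828


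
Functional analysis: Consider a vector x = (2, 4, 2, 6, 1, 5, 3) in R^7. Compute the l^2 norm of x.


The l^2 norm = (sum |x_i|^2)^(1/2)
Sum of 2th powers = 4 + 16 + 4 + 36 + 1 + 25 + 9 = 95
||x||_2 = (95)^(1/2) = 9.7468

9.7468


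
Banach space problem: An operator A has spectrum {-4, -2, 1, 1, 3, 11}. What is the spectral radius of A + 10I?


Spectrum of A + 10I = {6, 8, 11, 11, 13, 21}
Spectral radius = max |lambda| over the shifted spectrum
= max(6, 8, 11, 11, 13, 21) = 21

21


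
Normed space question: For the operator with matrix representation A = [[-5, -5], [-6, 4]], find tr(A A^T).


trace(A * A^T) = sum of squares of all entries
= (-5)^2 + (-5)^2 + (-6)^2 + 4^2
= 25 + 25 + 36 + 16
= 102

102


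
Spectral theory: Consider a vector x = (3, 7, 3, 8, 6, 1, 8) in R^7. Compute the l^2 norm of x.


The l^2 norm = (sum |x_i|^2)^(1/2)
Sum of 2th powers = 9 + 49 + 9 + 64 + 36 + 1 + 64 = 232
||x||_2 = (232)^(1/2) = 15.2315

15.2315


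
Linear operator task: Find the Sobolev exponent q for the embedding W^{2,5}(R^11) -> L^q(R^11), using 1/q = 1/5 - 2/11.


Using the Sobolev embedding formula: 1/q = 1/p - k/n
1/q = 1/5 - 2/11 = 1/55
q = 1/(1/55) = 55

55.0000


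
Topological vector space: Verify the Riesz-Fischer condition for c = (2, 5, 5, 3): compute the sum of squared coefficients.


sum |c_n|^2 = 2^2 + 5^2 + 5^2 + 3^2
= 4 + 25 + 25 + 9
= 63

63


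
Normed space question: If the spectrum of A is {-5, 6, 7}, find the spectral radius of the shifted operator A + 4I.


Spectrum of A + 4I = {-1, 10, 11}
Spectral radius = max |lambda| over the shifted spectrum
= max(1, 10, 11) = 11

11


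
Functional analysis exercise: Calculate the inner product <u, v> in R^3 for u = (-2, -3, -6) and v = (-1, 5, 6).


Computing the standard inner product <u, v> = sum u_i * v_i
= -2*-1 + -3*5 + -6*6
= 2 + -15 + -36
= -49

-49


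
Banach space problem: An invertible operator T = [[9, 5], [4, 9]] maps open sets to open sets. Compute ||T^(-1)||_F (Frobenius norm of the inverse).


det(T) = 9*9 - 5*4 = 61
T^(-1) = (1/61) * [[9, -5], [-4, 9]] = [[0.1475, -0.0820], [-0.0656, 0.1475]]
||T^(-1)||_F^2 = 0.1475^2 + (-0.0820)^2 + (-0.0656)^2 + 0.1475^2 = 0.0546
||T^(-1)||_F = sqrt(0.0546) = 0.2336

0.2336


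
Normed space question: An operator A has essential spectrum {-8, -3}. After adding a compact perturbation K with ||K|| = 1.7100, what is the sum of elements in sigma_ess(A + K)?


By Weyl's theorem, the essential spectrum is invariant under compact perturbations.
sigma_ess(A + K) = sigma_ess(A) = {-8, -3}
Sum = -8 + -3 = -11

-11


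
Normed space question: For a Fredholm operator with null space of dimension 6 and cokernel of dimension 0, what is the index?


The Fredholm index is defined as ind(T) = dim(ker T) - dim(coker T)
= 6 - 0
= 6

6


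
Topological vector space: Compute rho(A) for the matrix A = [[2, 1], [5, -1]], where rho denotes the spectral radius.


For a 2x2 matrix, eigenvalues satisfy lambda^2 - (trace)*lambda + det = 0
trace = 2 + -1 = 1
det = 2*-1 - 1*5 = -7
discriminant = 1^2 - 4*(-7) = 29
spectral radius = max |eigenvalue| = 3.1926

3.1926


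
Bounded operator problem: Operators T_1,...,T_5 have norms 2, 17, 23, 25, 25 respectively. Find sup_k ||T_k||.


By the Uniform Boundedness Principle, the supremum of norms is finite.
sup_k ||T_k|| = max(2, 17, 23, 25, 25) = 25

25


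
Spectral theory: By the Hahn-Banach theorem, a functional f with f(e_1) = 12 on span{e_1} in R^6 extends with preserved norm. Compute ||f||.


The norm of f is given by ||f|| = sup_{||x||=1} |f(x)|.
On span{e_1}, ||e_1|| = 1, so ||f|| = |f(e_1)| / ||e_1||
= |12| / 1 = 12.0000

12.0000


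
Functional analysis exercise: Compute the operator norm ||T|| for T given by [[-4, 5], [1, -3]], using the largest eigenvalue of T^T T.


A^T A = [[17, -23], [-23, 34]]
trace(A^T A) = 51, det(A^T A) = 49
discriminant = 51^2 - 4*49 = 2405
Largest eigenvalue of A^T A = (trace + sqrt(disc))/2 = 50.0204
||T|| = sqrt(50.0204) = 7.0725

7.0725


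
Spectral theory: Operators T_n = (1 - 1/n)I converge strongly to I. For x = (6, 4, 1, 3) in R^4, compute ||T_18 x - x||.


T_18 x - x = (1 - 1/18)x - x = -x/18
||x|| = sqrt(62) = 7.8740
||T_18 x - x|| = ||x||/18 = 7.8740/18 = 0.4374

0.4374


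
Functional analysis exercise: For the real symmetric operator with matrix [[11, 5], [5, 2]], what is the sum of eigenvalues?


For a self-adjoint (symmetric) matrix, the eigenvalues are real.
The sum of eigenvalues equals the trace of the matrix.
trace = 11 + 2 = 13

13


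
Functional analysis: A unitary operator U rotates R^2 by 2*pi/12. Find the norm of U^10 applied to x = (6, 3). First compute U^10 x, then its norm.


U is a rotation by theta = 2*pi/12
U^10 = rotation by 10*theta = 20*pi/12
cos(20*pi/12) = 0.5000, sin(20*pi/12) = -0.8660
U^10 x = (0.5000 * 6 - -0.8660 * 3, -0.8660 * 6 + 0.5000 * 3)
= (5.5981, -3.6962)
||U^10 x|| = sqrt(5.5981^2 + (-3.6962)^2) = sqrt(45.0000) = 6.7082

6.7082


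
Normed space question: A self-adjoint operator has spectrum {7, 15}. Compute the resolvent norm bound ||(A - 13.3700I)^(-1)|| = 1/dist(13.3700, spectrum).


dist(13.3700, {7, 15}) = min(|13.3700 - 7|, |13.3700 - 15|)
= min(6.3700, 1.6300) = 1.6300
Resolvent bound = 1/1.6300 = 0.6135

0.6135


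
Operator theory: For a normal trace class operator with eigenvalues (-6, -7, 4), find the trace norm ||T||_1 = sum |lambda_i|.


For a normal operator, singular values equal |eigenvalues|.
Trace norm = sum |lambda_i| = 6 + 7 + 4
= 17

17


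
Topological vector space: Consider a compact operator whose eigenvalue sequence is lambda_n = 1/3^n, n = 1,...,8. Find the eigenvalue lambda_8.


The eigenvalue formula gives lambda_8 = 1/3^8
= 1/6561
= 1.5242e-04

1.5242e-04


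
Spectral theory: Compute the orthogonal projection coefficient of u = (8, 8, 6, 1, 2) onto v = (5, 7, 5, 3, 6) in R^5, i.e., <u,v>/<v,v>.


Computing <u,v> = 8*5 + 8*7 + 6*5 + 1*3 + 2*6 = 141
Computing <v,v> = 5^2 + 7^2 + 5^2 + 3^2 + 6^2 = 144
Projection coefficient = 141/144 = 0.9792

0.9792


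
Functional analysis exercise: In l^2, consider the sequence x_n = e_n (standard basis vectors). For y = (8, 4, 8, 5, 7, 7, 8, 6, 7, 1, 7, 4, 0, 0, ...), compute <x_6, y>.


x_6 = e_6 is the standard basis vector with 1 in position 6.
<x_6, y> = y_6 = 7
As n -> infinity, <x_n, y> -> 0, confirming weak convergence of (x_n) to 0.

7


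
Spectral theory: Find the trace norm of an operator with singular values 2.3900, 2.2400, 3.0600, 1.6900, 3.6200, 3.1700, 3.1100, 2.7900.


The nuclear norm is the sum of all singular values.
||T||_1 = 2.3900 + 2.2400 + 3.0600 + 1.6900 + 3.6200 + 3.1700 + 3.1100 + 2.7900
= 22.0700

22.0700


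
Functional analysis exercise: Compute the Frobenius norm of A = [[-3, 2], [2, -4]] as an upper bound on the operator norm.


||A||_F^2 = sum a_ij^2
= (-3)^2 + 2^2 + 2^2 + (-4)^2
= 9 + 4 + 4 + 16 = 33
||A||_F = sqrt(33) = 5.7446

5.7446


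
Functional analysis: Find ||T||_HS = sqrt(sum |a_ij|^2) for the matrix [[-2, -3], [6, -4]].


The Hilbert-Schmidt norm is sqrt(sum of squares of all entries).
Sum of squares = (-2)^2 + (-3)^2 + 6^2 + (-4)^2
= 4 + 9 + 36 + 16 = 65
||T||_HS = sqrt(65) = 8.0623

8.0623


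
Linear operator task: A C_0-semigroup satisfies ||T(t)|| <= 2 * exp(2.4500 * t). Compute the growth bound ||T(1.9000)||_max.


||T(1.9000)|| <= 2 * exp(2.4500 * 1.9000)
= 2 * exp(4.6550)
= 2 * 105.1092
= 210.2184

210.2184


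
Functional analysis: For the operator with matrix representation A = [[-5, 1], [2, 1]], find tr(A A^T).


trace(A * A^T) = sum of squares of all entries
= (-5)^2 + 1^2 + 2^2 + 1^2
= 25 + 1 + 4 + 1
= 31

31


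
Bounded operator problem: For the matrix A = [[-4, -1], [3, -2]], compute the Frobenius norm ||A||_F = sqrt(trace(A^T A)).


||A||_F^2 = sum a_ij^2
= (-4)^2 + (-1)^2 + 3^2 + (-2)^2
= 16 + 1 + 9 + 4 = 30
||A||_F = sqrt(30) = 5.4772

5.4772


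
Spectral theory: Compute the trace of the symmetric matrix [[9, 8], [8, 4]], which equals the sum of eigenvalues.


For a self-adjoint (symmetric) matrix, the eigenvalues are real.
The sum of eigenvalues equals the trace of the matrix.
trace = 9 + 4 = 13

13


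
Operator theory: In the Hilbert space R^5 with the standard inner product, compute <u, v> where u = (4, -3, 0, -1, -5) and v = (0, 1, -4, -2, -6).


Computing the standard inner product <u, v> = sum u_i * v_i
= 4*0 + -3*1 + 0*-4 + -1*-2 + -5*-6
= 0 + -3 + 0 + 2 + 30
= 29

29


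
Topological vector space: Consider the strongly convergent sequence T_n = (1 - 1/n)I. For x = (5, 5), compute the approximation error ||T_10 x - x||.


T_10 x - x = (1 - 1/10)x - x = -x/10
||x|| = sqrt(50) = 7.0711
||T_10 x - x|| = ||x||/10 = 7.0711/10 = 0.7071

0.7071


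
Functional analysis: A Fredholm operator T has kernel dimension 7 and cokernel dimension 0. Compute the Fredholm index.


The Fredholm index is defined as ind(T) = dim(ker T) - dim(coker T)
= 7 - 0
= 7

7


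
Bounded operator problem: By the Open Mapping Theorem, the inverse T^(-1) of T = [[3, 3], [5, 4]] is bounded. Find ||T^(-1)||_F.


det(T) = 3*4 - 3*5 = -3
T^(-1) = (1/-3) * [[4, -3], [-5, 3]] = [[-1.3333, 1.0000], [1.6667, -1.0000]]
||T^(-1)||_F^2 = (-1.3333)^2 + 1.0000^2 + 1.6667^2 + (-1.0000)^2 = 6.5556
||T^(-1)||_F = sqrt(6.5556) = 2.5604

2.5604


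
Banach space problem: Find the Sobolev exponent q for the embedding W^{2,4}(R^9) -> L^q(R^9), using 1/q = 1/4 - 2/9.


Using the Sobolev embedding formula: 1/q = 1/p - k/n
1/q = 1/4 - 2/9 = 1/36
q = 1/(1/36) = 36

36.0000


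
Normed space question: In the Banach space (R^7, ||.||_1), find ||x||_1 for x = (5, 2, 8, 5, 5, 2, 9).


The l^1 norm equals the sum of absolute values of all components.
||x||_1 = 5 + 2 + 8 + 5 + 5 + 2 + 9
= 36

36.0000


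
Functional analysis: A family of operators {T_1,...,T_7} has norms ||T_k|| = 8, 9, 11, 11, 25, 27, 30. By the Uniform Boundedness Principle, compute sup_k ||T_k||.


By the Uniform Boundedness Principle, the supremum of norms is finite.
sup_k ||T_k|| = max(8, 9, 11, 11, 25, 27, 30) = 30

30


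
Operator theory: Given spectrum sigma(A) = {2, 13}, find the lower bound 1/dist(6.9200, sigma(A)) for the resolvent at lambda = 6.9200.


dist(6.9200, {2, 13}) = min(|6.9200 - 2|, |6.9200 - 13|)
= min(4.9200, 6.0800) = 4.9200
Resolvent bound = 1/4.9200 = 0.2033

0.2033


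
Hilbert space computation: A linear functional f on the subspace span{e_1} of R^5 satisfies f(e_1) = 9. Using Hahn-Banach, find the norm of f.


The norm of f is given by ||f|| = sup_{||x||=1} |f(x)|.
On span{e_1}, ||e_1|| = 1, so ||f|| = |f(e_1)| / ||e_1||
= |9| / 1 = 9.0000

9.0000


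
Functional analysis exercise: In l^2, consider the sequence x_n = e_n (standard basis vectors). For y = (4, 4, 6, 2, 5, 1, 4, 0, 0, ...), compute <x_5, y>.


x_5 = e_5 is the standard basis vector with 1 in position 5.
<x_5, y> = y_5 = 5
As n -> infinity, <x_n, y> -> 0, confirming weak convergence of (x_n) to 0.

5


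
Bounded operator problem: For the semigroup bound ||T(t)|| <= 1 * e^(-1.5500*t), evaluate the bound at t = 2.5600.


||T(2.5600)|| <= 1 * exp(-1.5500 * 2.5600)
= 1 * exp(-3.9680)
= 1 * 0.0189
= 0.0189

0.0189


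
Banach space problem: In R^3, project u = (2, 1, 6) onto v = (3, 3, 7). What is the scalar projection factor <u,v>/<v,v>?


Computing <u,v> = 2*3 + 1*3 + 6*7 = 51
Computing <v,v> = 3^2 + 3^2 + 7^2 = 67
Projection coefficient = 51/67 = 0.7612

0.7612


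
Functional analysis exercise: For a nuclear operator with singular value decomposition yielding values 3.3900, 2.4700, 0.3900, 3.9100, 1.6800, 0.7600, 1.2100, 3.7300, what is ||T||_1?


The nuclear norm is the sum of all singular values.
||T||_1 = 3.3900 + 2.4700 + 0.3900 + 3.9100 + 1.6800 + 0.7600 + 1.2100 + 3.7300
= 17.5400

17.5400


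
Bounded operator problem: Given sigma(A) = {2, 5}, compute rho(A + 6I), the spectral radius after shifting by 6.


Spectrum of A + 6I = {8, 11}
Spectral radius = max |lambda| over the shifted spectrum
= max(8, 11) = 11

11


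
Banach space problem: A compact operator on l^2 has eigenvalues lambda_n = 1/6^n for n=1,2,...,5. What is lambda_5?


The eigenvalue formula gives lambda_5 = 1/6^5
= 1/7776
= 1.2860e-04

1.2860e-04


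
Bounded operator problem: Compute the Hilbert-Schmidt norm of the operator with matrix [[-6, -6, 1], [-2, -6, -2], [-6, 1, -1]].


The Hilbert-Schmidt norm is sqrt(sum of squares of all entries).
Sum of squares = (-6)^2 + (-6)^2 + 1^2 + (-2)^2 + (-6)^2 + (-2)^2 + (-6)^2 + 1^2 + (-1)^2
= 36 + 36 + 1 + 4 + 36 + 4 + 36 + 1 + 1 = 155
||T||_HS = sqrt(155) = 12.4499

12.4499


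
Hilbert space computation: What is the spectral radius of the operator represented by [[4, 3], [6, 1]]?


For a 2x2 matrix, eigenvalues satisfy lambda^2 - (trace)*lambda + det = 0
trace = 4 + 1 = 5
det = 4*1 - 3*6 = -14
discriminant = 5^2 - 4*(-14) = 81
spectral radius = max |eigenvalue| = 7.0000

7.0000


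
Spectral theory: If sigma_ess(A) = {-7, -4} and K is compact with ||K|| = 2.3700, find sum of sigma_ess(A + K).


By Weyl's theorem, the essential spectrum is invariant under compact perturbations.
sigma_ess(A + K) = sigma_ess(A) = {-7, -4}
Sum = -7 + -4 = -11

-11


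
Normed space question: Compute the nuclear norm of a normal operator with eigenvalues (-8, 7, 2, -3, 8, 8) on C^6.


For a normal operator, singular values equal |eigenvalues|.
Trace norm = sum |lambda_i| = 8 + 7 + 2 + 3 + 8 + 8
= 36

36


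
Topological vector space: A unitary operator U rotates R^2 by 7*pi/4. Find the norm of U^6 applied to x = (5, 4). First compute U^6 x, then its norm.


U is a rotation by theta = 7*pi/4
U^6 = rotation by 6*theta = 42*pi/4 = 2*pi/4 (mod 2*pi)
cos(2*pi/4) = 0.0000, sin(2*pi/4) = 1.0000
U^6 x = (0.0000 * 5 - 1.0000 * 4, 1.0000 * 5 + 0.0000 * 4)
= (-4.0000, 5.0000)
||U^6 x|| = sqrt((-4.0000)^2 + 5.0000^2) = sqrt(41.0000) = 6.4031

6.4031


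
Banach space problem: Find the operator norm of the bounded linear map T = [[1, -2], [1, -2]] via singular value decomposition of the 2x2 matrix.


A^T A = [[2, -4], [-4, 8]]
trace(A^T A) = 10, det(A^T A) = 0
discriminant = 10^2 - 4*0 = 100
Largest eigenvalue of A^T A = (trace + sqrt(disc))/2 = 10.0000
||T|| = sqrt(10.0000) = 3.1623

3.1623


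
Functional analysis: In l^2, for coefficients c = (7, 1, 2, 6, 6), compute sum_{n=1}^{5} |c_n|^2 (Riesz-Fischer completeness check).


sum |c_n|^2 = 7^2 + 1^2 + 2^2 + 6^2 + 6^2
= 49 + 1 + 4 + 36 + 36
= 126

126


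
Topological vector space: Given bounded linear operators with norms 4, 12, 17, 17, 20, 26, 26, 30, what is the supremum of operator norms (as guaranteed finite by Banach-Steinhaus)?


By the Uniform Boundedness Principle, the supremum of norms is finite.
sup_k ||T_k|| = max(4, 12, 17, 17, 20, 26, 26, 30) = 30

30


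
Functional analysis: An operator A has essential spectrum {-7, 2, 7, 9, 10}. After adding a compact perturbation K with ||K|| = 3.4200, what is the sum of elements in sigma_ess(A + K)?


By Weyl's theorem, the essential spectrum is invariant under compact perturbations.
sigma_ess(A + K) = sigma_ess(A) = {-7, 2, 7, 9, 10}
Sum = -7 + 2 + 7 + 9 + 10 = 21

21


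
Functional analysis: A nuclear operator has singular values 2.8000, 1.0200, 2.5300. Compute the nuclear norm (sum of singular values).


The nuclear norm is the sum of all singular values.
||T||_1 = 2.8000 + 1.0200 + 2.5300
= 6.3500

6.3500


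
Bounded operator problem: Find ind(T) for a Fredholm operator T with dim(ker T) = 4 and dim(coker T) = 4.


The Fredholm index is defined as ind(T) = dim(ker T) - dim(coker T)
= 4 - 4
= 0

0


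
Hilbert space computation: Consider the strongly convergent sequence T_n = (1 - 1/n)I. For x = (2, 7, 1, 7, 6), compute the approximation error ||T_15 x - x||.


T_15 x - x = (1 - 1/15)x - x = -x/15
||x|| = sqrt(139) = 11.7898
||T_15 x - x|| = ||x||/15 = 11.7898/15 = 0.7860

0.7860


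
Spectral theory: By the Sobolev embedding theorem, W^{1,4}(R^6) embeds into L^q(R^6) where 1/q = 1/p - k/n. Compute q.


Using the Sobolev embedding formula: 1/q = 1/p - k/n
1/q = 1/4 - 1/6 = 1/12
q = 1/(1/12) = 12

12.0000


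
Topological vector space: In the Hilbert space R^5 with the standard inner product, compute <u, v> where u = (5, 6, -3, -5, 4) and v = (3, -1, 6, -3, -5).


Computing the standard inner product <u, v> = sum u_i * v_i
= 5*3 + 6*-1 + -3*6 + -5*-3 + 4*-5
= 15 + -6 + -18 + 15 + -20
= -14

-14


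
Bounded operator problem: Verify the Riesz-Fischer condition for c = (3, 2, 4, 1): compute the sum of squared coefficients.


sum |c_n|^2 = 3^2 + 2^2 + 4^2 + 1^2
= 9 + 4 + 16 + 1
= 30

30


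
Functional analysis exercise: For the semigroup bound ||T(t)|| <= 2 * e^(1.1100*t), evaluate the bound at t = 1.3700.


||T(1.3700)|| <= 2 * exp(1.1100 * 1.3700)
= 2 * exp(1.5207)
= 2 * 4.5754
= 9.1509

9.1509


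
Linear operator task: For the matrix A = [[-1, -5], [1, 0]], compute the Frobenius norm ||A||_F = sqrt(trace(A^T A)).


||A||_F^2 = sum a_ij^2
= (-1)^2 + (-5)^2 + 1^2 + 0^2
= 1 + 25 + 1 + 0 = 27
||A||_F = sqrt(27) = 5.1962

5.1962


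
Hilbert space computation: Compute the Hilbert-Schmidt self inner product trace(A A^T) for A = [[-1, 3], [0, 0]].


trace(A * A^T) = sum of squares of all entries
= (-1)^2 + 3^2 + 0^2 + 0^2
= 1 + 9 + 0 + 0
= 10

10


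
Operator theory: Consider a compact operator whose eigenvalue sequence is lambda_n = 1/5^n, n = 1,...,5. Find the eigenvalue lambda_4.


The eigenvalue formula gives lambda_4 = 1/5^4
= 1/625
= 0.0016

0.0016


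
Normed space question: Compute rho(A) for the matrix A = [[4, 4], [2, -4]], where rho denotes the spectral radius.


For a 2x2 matrix, eigenvalues satisfy lambda^2 - (trace)*lambda + det = 0
trace = 4 + -4 = 0
det = 4*-4 - 4*2 = -24
discriminant = 0^2 - 4*(-24) = 96
spectral radius = max |eigenvalue| = 4.8990

4.8990


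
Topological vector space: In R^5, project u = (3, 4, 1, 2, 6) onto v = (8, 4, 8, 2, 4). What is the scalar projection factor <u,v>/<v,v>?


Computing <u,v> = 3*8 + 4*4 + 1*8 + 2*2 + 6*4 = 76
Computing <v,v> = 8^2 + 4^2 + 8^2 + 2^2 + 4^2 = 164
Projection coefficient = 76/164 = 0.4634

0.4634


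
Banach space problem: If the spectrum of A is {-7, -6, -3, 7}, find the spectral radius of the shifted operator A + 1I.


Spectrum of A + 1I = {-6, -5, -2, 8}
Spectral radius = max |lambda| over the shifted spectrum
= max(6, 5, 2, 8) = 8

8


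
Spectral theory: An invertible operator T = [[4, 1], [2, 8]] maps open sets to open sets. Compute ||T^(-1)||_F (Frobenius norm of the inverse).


det(T) = 4*8 - 1*2 = 30
T^(-1) = (1/30) * [[8, -1], [-2, 4]] = [[0.2667, -0.0333], [-0.0667, 0.1333]]
||T^(-1)||_F^2 = 0.2667^2 + (-0.0333)^2 + (-0.0667)^2 + 0.1333^2 = 0.0944
||T^(-1)||_F = sqrt(0.0944) = 0.3073

0.3073


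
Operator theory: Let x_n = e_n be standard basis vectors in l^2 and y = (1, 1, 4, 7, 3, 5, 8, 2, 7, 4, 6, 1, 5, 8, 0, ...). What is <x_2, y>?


x_2 = e_2 is the standard basis vector with 1 in position 2.
<x_2, y> = y_2 = 1
As n -> infinity, <x_n, y> -> 0, confirming weak convergence of (x_n) to 0.

1


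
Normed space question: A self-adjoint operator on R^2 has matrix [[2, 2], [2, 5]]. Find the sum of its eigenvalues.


For a self-adjoint (symmetric) matrix, the eigenvalues are real.
The sum of eigenvalues equals the trace of the matrix.
trace = 2 + 5 = 7

7


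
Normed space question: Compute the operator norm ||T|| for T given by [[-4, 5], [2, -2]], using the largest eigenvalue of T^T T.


A^T A = [[20, -24], [-24, 29]]
trace(A^T A) = 49, det(A^T A) = 4
discriminant = 49^2 - 4*4 = 2385
Largest eigenvalue of A^T A = (trace + sqrt(disc))/2 = 48.9182
||T|| = sqrt(48.9182) = 6.9942

6.9942


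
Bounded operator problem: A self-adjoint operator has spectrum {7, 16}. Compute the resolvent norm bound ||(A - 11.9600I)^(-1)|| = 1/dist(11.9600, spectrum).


dist(11.9600, {7, 16}) = min(|11.9600 - 7|, |11.9600 - 16|)
= min(4.9600, 4.0400) = 4.0400
Resolvent bound = 1/4.0400 = 0.2475

0.2475


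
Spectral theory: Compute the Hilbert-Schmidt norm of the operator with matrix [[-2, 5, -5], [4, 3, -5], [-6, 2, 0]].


The Hilbert-Schmidt norm is sqrt(sum of squares of all entries).
Sum of squares = (-2)^2 + 5^2 + (-5)^2 + 4^2 + 3^2 + (-5)^2 + (-6)^2 + 2^2 + 0^2
= 4 + 25 + 25 + 16 + 9 + 25 + 36 + 4 + 0 = 144
||T||_HS = sqrt(144) = 12.0000

12.0000


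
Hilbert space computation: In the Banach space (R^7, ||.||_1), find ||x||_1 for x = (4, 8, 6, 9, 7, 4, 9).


The l^1 norm equals the sum of absolute values of all components.
||x||_1 = 4 + 8 + 6 + 9 + 7 + 4 + 9
= 47

47.0000


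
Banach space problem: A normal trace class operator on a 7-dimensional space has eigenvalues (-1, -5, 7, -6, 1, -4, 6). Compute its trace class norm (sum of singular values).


For a normal operator, singular values equal |eigenvalues|.
Trace norm = sum |lambda_i| = 1 + 5 + 7 + 6 + 1 + 4 + 6
= 30

30


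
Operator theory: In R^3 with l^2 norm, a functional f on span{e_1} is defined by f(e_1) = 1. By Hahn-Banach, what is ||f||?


The norm of f is given by ||f|| = sup_{||x||=1} |f(x)|.
On span{e_1}, ||e_1|| = 1, so ||f|| = |f(e_1)| / ||e_1||
= |1| / 1 = 1.0000

1.0000


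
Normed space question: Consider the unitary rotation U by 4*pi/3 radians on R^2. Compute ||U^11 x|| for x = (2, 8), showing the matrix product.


U is a rotation by theta = 4*pi/3
U^11 = rotation by 11*theta = 44*pi/3 = 2*pi/3 (mod 2*pi)
cos(2*pi/3) = -0.5000, sin(2*pi/3) = 0.8660
U^11 x = (-0.5000 * 2 - 0.8660 * 8, 0.8660 * 2 + -0.5000 * 8)
= (-7.9282, -2.2679)
||U^11 x|| = sqrt((-7.9282)^2 + (-2.2679)^2) = sqrt(68.0000) = 8.2462

8.2462


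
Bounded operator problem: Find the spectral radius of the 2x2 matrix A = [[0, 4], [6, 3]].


For a 2x2 matrix, eigenvalues satisfy lambda^2 - (trace)*lambda + det = 0
trace = 0 + 3 = 3
det = 0*3 - 4*6 = -24
discriminant = 3^2 - 4*(-24) = 105
spectral radius = max |eigenvalue| = 6.6235

6.6235


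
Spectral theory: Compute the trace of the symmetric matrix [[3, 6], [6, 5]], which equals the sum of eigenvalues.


For a self-adjoint (symmetric) matrix, the eigenvalues are real.
The sum of eigenvalues equals the trace of the matrix.
trace = 3 + 5 = 8

8


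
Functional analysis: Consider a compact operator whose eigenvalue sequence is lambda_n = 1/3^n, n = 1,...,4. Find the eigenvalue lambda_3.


The eigenvalue formula gives lambda_3 = 1/3^3
= 1/27
= 0.0370

0.0370


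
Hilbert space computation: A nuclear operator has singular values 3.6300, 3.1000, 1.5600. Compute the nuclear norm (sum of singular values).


The nuclear norm is the sum of all singular values.
||T||_1 = 3.6300 + 3.1000 + 1.5600
= 8.2900

8.2900


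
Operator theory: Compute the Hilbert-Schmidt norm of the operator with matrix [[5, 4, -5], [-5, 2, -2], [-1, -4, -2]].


The Hilbert-Schmidt norm is sqrt(sum of squares of all entries).
Sum of squares = 5^2 + 4^2 + (-5)^2 + (-5)^2 + 2^2 + (-2)^2 + (-1)^2 + (-4)^2 + (-2)^2
= 25 + 16 + 25 + 25 + 4 + 4 + 1 + 16 + 4 = 120
||T||_HS = sqrt(120) = 10.9545

10.9545


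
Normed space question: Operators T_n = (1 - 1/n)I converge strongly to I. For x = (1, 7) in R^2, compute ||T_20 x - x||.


T_20 x - x = (1 - 1/20)x - x = -x/20
||x|| = sqrt(50) = 7.0711
||T_20 x - x|| = ||x||/20 = 7.0711/20 = 0.3536

0.3536


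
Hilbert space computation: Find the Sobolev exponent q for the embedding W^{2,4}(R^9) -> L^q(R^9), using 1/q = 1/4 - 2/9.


Using the Sobolev embedding formula: 1/q = 1/p - k/n
1/q = 1/4 - 2/9 = 1/36
q = 1/(1/36) = 36

36.0000


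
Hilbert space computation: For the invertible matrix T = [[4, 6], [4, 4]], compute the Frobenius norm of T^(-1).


det(T) = 4*4 - 6*4 = -8
T^(-1) = (1/-8) * [[4, -6], [-4, 4]] = [[-0.5000, 0.7500], [0.5000, -0.5000]]
||T^(-1)||_F^2 = (-0.5000)^2 + 0.7500^2 + 0.5000^2 + (-0.5000)^2 = 1.3125
||T^(-1)||_F = sqrt(1.3125) = 1.1456

1.1456


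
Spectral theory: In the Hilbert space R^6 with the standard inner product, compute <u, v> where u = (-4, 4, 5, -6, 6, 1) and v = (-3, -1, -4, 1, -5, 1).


Computing the standard inner product <u, v> = sum u_i * v_i
= -4*-3 + 4*-1 + 5*-4 + -6*1 + 6*-5 + 1*1
= 12 + -4 + -20 + -6 + -30 + 1
= -47

-47


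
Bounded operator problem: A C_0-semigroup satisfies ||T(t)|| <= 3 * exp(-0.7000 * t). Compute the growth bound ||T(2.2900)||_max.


||T(2.2900)|| <= 3 * exp(-0.7000 * 2.2900)
= 3 * exp(-1.6030)
= 3 * 0.2013
= 0.6039

0.6039


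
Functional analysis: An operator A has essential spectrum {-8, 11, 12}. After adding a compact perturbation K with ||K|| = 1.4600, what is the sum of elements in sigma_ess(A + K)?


By Weyl's theorem, the essential spectrum is invariant under compact perturbations.
sigma_ess(A + K) = sigma_ess(A) = {-8, 11, 12}
Sum = -8 + 11 + 12 = 15

15


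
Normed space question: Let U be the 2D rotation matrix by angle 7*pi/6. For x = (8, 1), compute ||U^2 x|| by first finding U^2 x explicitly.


U is a rotation by theta = 7*pi/6
U^2 = rotation by 2*theta = 14*pi/6 = 2*pi/6 (mod 2*pi)
cos(2*pi/6) = 0.5000, sin(2*pi/6) = 0.8660
U^2 x = (0.5000 * 8 - 0.8660 * 1, 0.8660 * 8 + 0.5000 * 1)
= (3.1340, 7.4282)
||U^2 x|| = sqrt(3.1340^2 + 7.4282^2) = sqrt(65.0000) = 8.0623

8.0623


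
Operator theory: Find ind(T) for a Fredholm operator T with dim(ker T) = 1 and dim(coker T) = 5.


The Fredholm index is defined as ind(T) = dim(ker T) - dim(coker T)
= 1 - 5
= -4

-4


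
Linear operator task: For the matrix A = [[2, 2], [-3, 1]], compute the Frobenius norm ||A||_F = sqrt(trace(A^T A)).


||A||_F^2 = sum a_ij^2
= 2^2 + 2^2 + (-3)^2 + 1^2
= 4 + 4 + 9 + 1 = 18
||A||_F = sqrt(18) = 4.2426

4.2426


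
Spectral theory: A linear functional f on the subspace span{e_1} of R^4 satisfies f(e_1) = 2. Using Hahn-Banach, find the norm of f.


The norm of f is given by ||f|| = sup_{||x||=1} |f(x)|.
On span{e_1}, ||e_1|| = 1, so ||f|| = |f(e_1)| / ||e_1||
= |2| / 1 = 2.0000

2.0000


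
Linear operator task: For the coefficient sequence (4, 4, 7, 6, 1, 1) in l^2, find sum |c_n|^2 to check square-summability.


sum |c_n|^2 = 4^2 + 4^2 + 7^2 + 6^2 + 1^2 + 1^2
= 16 + 16 + 49 + 36 + 1 + 1
= 119

119


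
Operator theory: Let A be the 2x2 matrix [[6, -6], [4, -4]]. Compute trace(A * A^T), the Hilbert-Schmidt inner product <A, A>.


trace(A * A^T) = sum of squares of all entries
= 6^2 + (-6)^2 + 4^2 + (-4)^2
= 36 + 36 + 16 + 16
= 104

104


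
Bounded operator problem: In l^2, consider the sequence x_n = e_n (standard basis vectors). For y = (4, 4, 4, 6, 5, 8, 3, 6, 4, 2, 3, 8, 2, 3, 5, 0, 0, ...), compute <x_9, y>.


x_9 = e_9 is the standard basis vector with 1 in position 9.
<x_9, y> = y_9 = 4
As n -> infinity, <x_n, y> -> 0, confirming weak convergence of (x_n) to 0.

4


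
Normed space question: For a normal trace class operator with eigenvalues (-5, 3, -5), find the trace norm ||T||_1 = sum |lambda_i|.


For a normal operator, singular values equal |eigenvalues|.
Trace norm = sum |lambda_i| = 5 + 3 + 5
= 13

13


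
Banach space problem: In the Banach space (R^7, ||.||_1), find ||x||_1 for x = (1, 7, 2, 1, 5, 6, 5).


The l^1 norm equals the sum of absolute values of all components.
||x||_1 = 1 + 7 + 2 + 1 + 5 + 6 + 5
= 27

27.0000


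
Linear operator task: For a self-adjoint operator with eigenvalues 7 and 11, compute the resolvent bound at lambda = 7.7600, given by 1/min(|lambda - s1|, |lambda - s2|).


dist(7.7600, {7, 11}) = min(|7.7600 - 7|, |7.7600 - 11|)
= min(0.7600, 3.2400) = 0.7600
Resolvent bound = 1/0.7600 = 1.3158

1.3158


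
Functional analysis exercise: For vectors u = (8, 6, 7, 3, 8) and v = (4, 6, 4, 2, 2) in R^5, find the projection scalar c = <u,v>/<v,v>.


Computing <u,v> = 8*4 + 6*6 + 7*4 + 3*2 + 8*2 = 118
Computing <v,v> = 4^2 + 6^2 + 4^2 + 2^2 + 2^2 = 76
Projection coefficient = 118/76 = 1.5526

1.5526


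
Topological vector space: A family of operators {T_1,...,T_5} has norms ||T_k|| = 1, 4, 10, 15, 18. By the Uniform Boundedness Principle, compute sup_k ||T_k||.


By the Uniform Boundedness Principle, the supremum of norms is finite.
sup_k ||T_k|| = max(1, 4, 10, 15, 18) = 18

18


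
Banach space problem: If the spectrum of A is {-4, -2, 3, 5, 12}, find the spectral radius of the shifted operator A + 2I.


Spectrum of A + 2I = {-2, 0, 5, 7, 14}
Spectral radius = max |lambda| over the shifted spectrum
= max(2, 0, 5, 7, 14) = 14

14


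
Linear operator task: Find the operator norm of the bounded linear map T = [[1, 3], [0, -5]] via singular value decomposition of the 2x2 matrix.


A^T A = [[1, 3], [3, 34]]
trace(A^T A) = 35, det(A^T A) = 25
discriminant = 35^2 - 4*25 = 1125
Largest eigenvalue of A^T A = (trace + sqrt(disc))/2 = 34.2705
||T|| = sqrt(34.2705) = 5.8541

5.8541


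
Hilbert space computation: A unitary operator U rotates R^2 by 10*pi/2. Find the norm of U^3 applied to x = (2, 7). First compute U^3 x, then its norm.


U is a rotation by theta = 10*pi/2
U^3 = rotation by 3*theta = 30*pi/2 = 2*pi/2 (mod 2*pi)
cos(2*pi/2) = -1.0000, sin(2*pi/2) = 0.0000
U^3 x = (-1.0000 * 2 - 0.0000 * 7, 0.0000 * 2 + -1.0000 * 7)
= (-2.0000, -7.0000)
||U^3 x|| = sqrt((-2.0000)^2 + (-7.0000)^2) = sqrt(53.0000) = 7.2801

7.2801


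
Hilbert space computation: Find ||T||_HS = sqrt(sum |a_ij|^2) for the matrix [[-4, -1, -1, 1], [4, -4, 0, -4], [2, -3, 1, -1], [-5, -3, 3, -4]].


The Hilbert-Schmidt norm is sqrt(sum of squares of all entries).
Sum of squares = (-4)^2 + (-1)^2 + (-1)^2 + 1^2 + 4^2 + (-4)^2 + 0^2 + (-4)^2 + 2^2 + (-3)^2 + 1^2 + (-1)^2 + (-5)^2 + (-3)^2 + 3^2 + (-4)^2
= 16 + 1 + 1 + 1 + 16 + 16 + 0 + 16 + 4 + 9 + 1 + 1 + 25 + 9 + 9 + 16 = 141
||T||_HS = sqrt(141) = 11.8743

11.8743


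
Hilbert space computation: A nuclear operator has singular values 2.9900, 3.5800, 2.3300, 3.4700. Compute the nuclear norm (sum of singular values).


The nuclear norm is the sum of all singular values.
||T||_1 = 2.9900 + 3.5800 + 2.3300 + 3.4700
= 12.3700

12.3700


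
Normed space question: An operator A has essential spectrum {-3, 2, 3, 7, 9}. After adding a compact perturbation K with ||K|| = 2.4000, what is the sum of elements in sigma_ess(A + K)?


By Weyl's theorem, the essential spectrum is invariant under compact perturbations.
sigma_ess(A + K) = sigma_ess(A) = {-3, 2, 3, 7, 9}
Sum = -3 + 2 + 3 + 7 + 9 = 18

18


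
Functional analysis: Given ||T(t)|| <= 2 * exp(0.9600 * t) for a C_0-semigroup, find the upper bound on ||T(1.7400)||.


||T(1.7400)|| <= 2 * exp(0.9600 * 1.7400)
= 2 * exp(1.6704)
= 2 * 5.3143
= 10.6286

10.6286


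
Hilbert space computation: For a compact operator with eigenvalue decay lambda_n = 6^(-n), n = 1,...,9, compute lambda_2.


The eigenvalue formula gives lambda_2 = 1/6^2
= 1/36
= 0.0278

0.0278


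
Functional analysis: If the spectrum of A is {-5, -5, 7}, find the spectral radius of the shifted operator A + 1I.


Spectrum of A + 1I = {-4, -4, 8}
Spectral radius = max |lambda| over the shifted spectrum
= max(4, 4, 8) = 8

8


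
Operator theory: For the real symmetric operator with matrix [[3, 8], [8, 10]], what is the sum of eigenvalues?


For a self-adjoint (symmetric) matrix, the eigenvalues are real.
The sum of eigenvalues equals the trace of the matrix.
trace = 3 + 10 = 13

13


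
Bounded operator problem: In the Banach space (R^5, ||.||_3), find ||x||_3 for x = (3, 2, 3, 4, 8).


The l^3 norm = (sum |x_i|^3)^(1/3)
Sum of 3th powers = 27 + 8 + 27 + 64 + 512 = 638
||x||_3 = (638)^(1/3) = 8.6088

8.6088


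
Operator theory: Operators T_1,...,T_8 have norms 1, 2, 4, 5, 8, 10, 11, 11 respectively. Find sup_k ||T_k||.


By the Uniform Boundedness Principle, the supremum of norms is finite.
sup_k ||T_k|| = max(1, 2, 4, 5, 8, 10, 11, 11) = 11

11


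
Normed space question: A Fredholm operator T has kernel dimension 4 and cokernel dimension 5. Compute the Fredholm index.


The Fredholm index is defined as ind(T) = dim(ker T) - dim(coker T)
= 4 - 5
= -1

-1


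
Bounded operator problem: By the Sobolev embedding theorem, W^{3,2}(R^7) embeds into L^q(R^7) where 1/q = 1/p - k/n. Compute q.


Using the Sobolev embedding formula: 1/q = 1/p - k/n
1/q = 1/2 - 3/7 = 1/14
q = 1/(1/14) = 14

14.0000


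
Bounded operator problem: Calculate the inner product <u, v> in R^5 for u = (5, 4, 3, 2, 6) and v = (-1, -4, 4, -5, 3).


Computing the standard inner product <u, v> = sum u_i * v_i
= 5*-1 + 4*-4 + 3*4 + 2*-5 + 6*3
= -5 + -16 + 12 + -10 + 18
= -1

-1


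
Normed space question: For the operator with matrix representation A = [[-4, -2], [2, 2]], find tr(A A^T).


trace(A * A^T) = sum of squares of all entries
= (-4)^2 + (-2)^2 + 2^2 + 2^2
= 16 + 4 + 4 + 4
= 28

28


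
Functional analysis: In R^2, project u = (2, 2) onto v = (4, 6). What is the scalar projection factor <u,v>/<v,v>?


Computing <u,v> = 2*4 + 2*6 = 20
Computing <v,v> = 4^2 + 6^2 = 52
Projection coefficient = 20/52 = 0.3846

0.3846


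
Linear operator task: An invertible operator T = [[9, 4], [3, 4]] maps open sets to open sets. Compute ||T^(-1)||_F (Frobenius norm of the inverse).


det(T) = 9*4 - 4*3 = 24
T^(-1) = (1/24) * [[4, -4], [-3, 9]] = [[0.1667, -0.1667], [-0.1250, 0.3750]]
||T^(-1)||_F^2 = 0.1667^2 + (-0.1667)^2 + (-0.1250)^2 + 0.3750^2 = 0.2118
||T^(-1)||_F = sqrt(0.2118) = 0.4602

0.4602


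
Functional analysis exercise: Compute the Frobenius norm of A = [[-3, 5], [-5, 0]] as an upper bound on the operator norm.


||A||_F^2 = sum a_ij^2
= (-3)^2 + 5^2 + (-5)^2 + 0^2
= 9 + 25 + 25 + 0 = 59
||A||_F = sqrt(59) = 7.6811

7.6811


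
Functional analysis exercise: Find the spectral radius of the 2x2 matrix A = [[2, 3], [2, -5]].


For a 2x2 matrix, eigenvalues satisfy lambda^2 - (trace)*lambda + det = 0
trace = 2 + -5 = -3
det = 2*-5 - 3*2 = -16
discriminant = (-3)^2 - 4*(-16) = 73
spectral radius = max |eigenvalue| = 5.7720

5.7720


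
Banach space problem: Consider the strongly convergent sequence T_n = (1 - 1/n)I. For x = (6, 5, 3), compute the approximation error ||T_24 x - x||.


T_24 x - x = (1 - 1/24)x - x = -x/24
||x|| = sqrt(70) = 8.3666
||T_24 x - x|| = ||x||/24 = 8.3666/24 = 0.3486

0.3486


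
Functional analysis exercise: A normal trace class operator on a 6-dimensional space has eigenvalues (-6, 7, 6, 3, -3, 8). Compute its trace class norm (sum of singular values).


For a normal operator, singular values equal |eigenvalues|.
Trace norm = sum |lambda_i| = 6 + 7 + 6 + 3 + 3 + 8
= 33

33


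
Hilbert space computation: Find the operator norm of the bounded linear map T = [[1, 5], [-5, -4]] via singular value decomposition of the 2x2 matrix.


A^T A = [[26, 25], [25, 41]]
trace(A^T A) = 67, det(A^T A) = 441
discriminant = 67^2 - 4*441 = 2725
Largest eigenvalue of A^T A = (trace + sqrt(disc))/2 = 59.6008
||T|| = sqrt(59.6008) = 7.7202

7.7202


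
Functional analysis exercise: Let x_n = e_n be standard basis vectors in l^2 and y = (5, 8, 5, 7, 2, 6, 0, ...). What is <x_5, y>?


x_5 = e_5 is the standard basis vector with 1 in position 5.
<x_5, y> = y_5 = 2
As n -> infinity, <x_n, y> -> 0, confirming weak convergence of (x_n) to 0.

2


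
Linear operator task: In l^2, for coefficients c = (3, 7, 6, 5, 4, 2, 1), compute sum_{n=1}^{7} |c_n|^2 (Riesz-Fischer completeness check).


sum |c_n|^2 = 3^2 + 7^2 + 6^2 + 5^2 + 4^2 + 2^2 + 1^2
= 9 + 49 + 36 + 25 + 16 + 4 + 1
= 140

140


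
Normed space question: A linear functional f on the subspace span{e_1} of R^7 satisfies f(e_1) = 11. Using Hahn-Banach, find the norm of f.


The norm of f is given by ||f|| = sup_{||x||=1} |f(x)|.
On span{e_1}, ||e_1|| = 1, so ||f|| = |f(e_1)| / ||e_1||
= |11| / 1 = 11.0000

11.0000


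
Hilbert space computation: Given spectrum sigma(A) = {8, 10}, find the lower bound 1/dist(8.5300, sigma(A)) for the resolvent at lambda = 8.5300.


dist(8.5300, {8, 10}) = min(|8.5300 - 8|, |8.5300 - 10|)
= min(0.5300, 1.4700) = 0.5300
Resolvent bound = 1/0.5300 = 1.8868

1.8868


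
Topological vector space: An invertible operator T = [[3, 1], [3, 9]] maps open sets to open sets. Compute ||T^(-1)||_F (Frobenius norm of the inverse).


det(T) = 3*9 - 1*3 = 24
T^(-1) = (1/24) * [[9, -1], [-3, 3]] = [[0.3750, -0.0417], [-0.1250, 0.1250]]
||T^(-1)||_F^2 = 0.3750^2 + (-0.0417)^2 + (-0.1250)^2 + 0.1250^2 = 0.1736
||T^(-1)||_F = sqrt(0.1736) = 0.4167

0.4167


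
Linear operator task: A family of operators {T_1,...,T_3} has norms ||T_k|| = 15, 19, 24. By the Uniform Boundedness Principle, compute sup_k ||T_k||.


By the Uniform Boundedness Principle, the supremum of norms is finite.
sup_k ||T_k|| = max(15, 19, 24) = 24

24


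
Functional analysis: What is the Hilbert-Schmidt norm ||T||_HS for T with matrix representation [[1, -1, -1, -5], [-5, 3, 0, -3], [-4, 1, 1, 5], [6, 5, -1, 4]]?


The Hilbert-Schmidt norm is sqrt(sum of squares of all entries).
Sum of squares = 1^2 + (-1)^2 + (-1)^2 + (-5)^2 + (-5)^2 + 3^2 + 0^2 + (-3)^2 + (-4)^2 + 1^2 + 1^2 + 5^2 + 6^2 + 5^2 + (-1)^2 + 4^2
= 1 + 1 + 1 + 25 + 25 + 9 + 0 + 9 + 16 + 1 + 1 + 25 + 36 + 25 + 1 + 16 = 192
||T||_HS = sqrt(192) = 13.8564

13.8564


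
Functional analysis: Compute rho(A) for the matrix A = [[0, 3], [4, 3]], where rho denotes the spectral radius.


For a 2x2 matrix, eigenvalues satisfy lambda^2 - (trace)*lambda + det = 0
trace = 0 + 3 = 3
det = 0*3 - 3*4 = -12
discriminant = 3^2 - 4*(-12) = 57
spectral radius = max |eigenvalue| = 5.2749

5.2749


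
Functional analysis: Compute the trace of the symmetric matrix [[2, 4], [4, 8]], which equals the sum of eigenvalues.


For a self-adjoint (symmetric) matrix, the eigenvalues are real.
The sum of eigenvalues equals the trace of the matrix.
trace = 2 + 8 = 10

10


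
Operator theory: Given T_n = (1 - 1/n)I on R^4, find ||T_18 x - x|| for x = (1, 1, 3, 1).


T_18 x - x = (1 - 1/18)x - x = -x/18
||x|| = sqrt(12) = 3.4641
||T_18 x - x|| = ||x||/18 = 3.4641/18 = 0.1925

0.1925


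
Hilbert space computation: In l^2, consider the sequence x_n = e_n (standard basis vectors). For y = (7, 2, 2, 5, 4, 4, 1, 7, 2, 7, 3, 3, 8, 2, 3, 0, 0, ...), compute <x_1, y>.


x_1 = e_1 is the standard basis vector with 1 in position 1.
<x_1, y> = y_1 = 7
As n -> infinity, <x_n, y> -> 0, confirming weak convergence of (x_n) to 0.

7


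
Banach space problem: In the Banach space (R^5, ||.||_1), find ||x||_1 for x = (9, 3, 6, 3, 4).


The l^1 norm equals the sum of absolute values of all components.
||x||_1 = 9 + 3 + 6 + 3 + 4
= 25

25.0000


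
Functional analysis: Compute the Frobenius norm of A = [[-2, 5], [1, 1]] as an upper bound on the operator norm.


||A||_F^2 = sum a_ij^2
= (-2)^2 + 5^2 + 1^2 + 1^2
= 4 + 25 + 1 + 1 = 31
||A||_F = sqrt(31) = 5.5678

5.5678
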